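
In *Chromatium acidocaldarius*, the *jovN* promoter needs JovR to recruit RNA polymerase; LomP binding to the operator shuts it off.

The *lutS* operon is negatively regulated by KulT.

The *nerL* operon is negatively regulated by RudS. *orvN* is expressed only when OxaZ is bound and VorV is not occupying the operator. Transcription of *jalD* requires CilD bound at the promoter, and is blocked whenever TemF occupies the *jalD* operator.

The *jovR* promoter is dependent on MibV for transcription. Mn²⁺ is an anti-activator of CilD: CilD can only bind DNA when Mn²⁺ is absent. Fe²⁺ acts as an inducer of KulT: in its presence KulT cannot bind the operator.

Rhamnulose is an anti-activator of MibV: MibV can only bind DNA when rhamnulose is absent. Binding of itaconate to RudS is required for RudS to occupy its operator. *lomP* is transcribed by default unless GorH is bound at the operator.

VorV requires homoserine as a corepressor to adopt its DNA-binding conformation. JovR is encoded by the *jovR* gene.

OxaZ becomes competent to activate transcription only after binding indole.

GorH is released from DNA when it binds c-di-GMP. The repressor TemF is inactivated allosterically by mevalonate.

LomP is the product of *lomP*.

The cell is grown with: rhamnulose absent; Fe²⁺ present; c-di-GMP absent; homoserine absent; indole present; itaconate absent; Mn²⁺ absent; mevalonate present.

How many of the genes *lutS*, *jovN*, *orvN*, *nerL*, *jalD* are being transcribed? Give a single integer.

5

Fe²⁺ is present, so KulT is inactive.
With no repressor bound, *lutS* is transcribed.
→ *lutS* is ON.
c-di-GMP is absent, so GorH is active.
With repressor GorH bound, *lomP* is not transcribed.
So LomP is not produced.
Rhamnulose is absent, so MibV is active.
No repressor is bound and MibV is active, so *jovR* is transcribed.
So JovR is produced and active.
No repressor is bound and JovR is active, so *jovN* is transcribed.
→ *jovN* is ON.
Indole is present, so OxaZ is active.
Homoserine is absent, so VorV is inactive.
No repressor is bound and OxaZ is active, so *orvN* is transcribed.
→ *orvN* is ON.
Itaconate is absent, so RudS is inactive.
With no repressor bound, *nerL* is transcribed.
→ *nerL* is ON.
Mn²⁺ is absent, so CilD is active.
Mevalonate is present, so TemF is inactive.
No repressor is bound and CilD is active, so *jalD* is transcribed.
→ *jalD* is ON.
5 of the 5 genes are transcribed.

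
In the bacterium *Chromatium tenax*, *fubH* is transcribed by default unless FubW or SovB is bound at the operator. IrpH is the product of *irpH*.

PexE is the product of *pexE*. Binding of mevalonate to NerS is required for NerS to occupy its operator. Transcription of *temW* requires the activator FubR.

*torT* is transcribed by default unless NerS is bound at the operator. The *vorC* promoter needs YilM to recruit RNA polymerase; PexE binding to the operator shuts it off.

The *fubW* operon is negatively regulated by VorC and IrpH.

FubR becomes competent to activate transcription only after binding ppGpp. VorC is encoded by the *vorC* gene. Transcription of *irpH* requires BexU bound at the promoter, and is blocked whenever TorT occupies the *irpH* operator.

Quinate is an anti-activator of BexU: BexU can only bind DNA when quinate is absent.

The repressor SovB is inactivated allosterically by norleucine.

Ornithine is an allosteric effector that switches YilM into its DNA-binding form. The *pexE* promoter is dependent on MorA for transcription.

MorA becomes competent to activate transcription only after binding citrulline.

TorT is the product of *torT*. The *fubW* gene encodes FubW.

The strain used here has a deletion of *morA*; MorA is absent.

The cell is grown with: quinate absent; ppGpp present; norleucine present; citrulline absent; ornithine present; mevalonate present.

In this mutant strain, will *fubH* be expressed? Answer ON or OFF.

ON

MorA is non-functional in this strain, so it has no effect.
Required activator MorA is absent, so *pexE* is not transcribed.
So PexE is not produced.
Ornithine is present, so YilM is active.
No repressor is bound and YilM is active, so *vorC* is transcribed.
So VorC is produced and active.
Quinate is absent, so BexU is active.
Mevalonate is present, so NerS is active.
With repressor NerS bound, *torT* is not transcribed.
So TorT is not produced.
No repressor is bound and BexU is active, so *irpH* is transcribed.
So IrpH is produced and active.
With repressor VorC bound, *fubW* is not transcribed.
So FubW is not produced.
Norleucine is present, so SovB is inactive.
With no repressor bound, *fubH* is transcribed.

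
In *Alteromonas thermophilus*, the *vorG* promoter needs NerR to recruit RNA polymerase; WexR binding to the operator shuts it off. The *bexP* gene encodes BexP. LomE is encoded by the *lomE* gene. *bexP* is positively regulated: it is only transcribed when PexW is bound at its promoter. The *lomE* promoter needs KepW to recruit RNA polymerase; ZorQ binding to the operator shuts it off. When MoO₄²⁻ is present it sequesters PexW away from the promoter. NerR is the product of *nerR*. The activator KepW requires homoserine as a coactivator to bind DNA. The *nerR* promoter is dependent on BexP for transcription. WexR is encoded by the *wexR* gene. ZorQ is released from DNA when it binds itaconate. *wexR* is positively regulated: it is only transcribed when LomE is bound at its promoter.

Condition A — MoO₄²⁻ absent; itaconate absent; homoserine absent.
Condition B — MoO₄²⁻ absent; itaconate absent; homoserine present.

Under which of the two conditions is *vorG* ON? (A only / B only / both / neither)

Condition A:
MoO₄²⁻ is absent, so PexW is active.
No repressor is bound and PexW is active, so *bexP* is transcribed.
So BexP is produced and active.
No repressor is bound and BexP is active, so *nerR* is transcribed.
So NerR is produced and active.
Itaconate is absent, so ZorQ is active.
Homoserine is absent, so KepW is inactive.
With repressor ZorQ bound, *lomE* is not transcribed.
So LomE is not produced.
Required activator LomE is absent, so *wexR* is not transcribed.
So WexR is not produced.
No repressor is bound and NerR is active, so *vorG* is transcribed.
→ *vorG* is ON in A.
Condition B:
MoO₄²⁻ is absent, so PexW is active.
No repressor is bound and PexW is active, so *bexP* is transcribed.
So BexP is produced and active.
No repressor is bound and BexP is active, so *nerR* is transcribed.
So NerR is produced and active.
Itaconate is absent, so ZorQ is active.
Homoserine is present, so KepW is active.
With repressor ZorQ bound, *lomE* is not transcribed.
So LomE is not produced.
Required activator LomE is absent, so *wexR* is not transcribed.
So WexR is not produced.
No repressor is bound and NerR is active, so *vorG* is transcribed.
→ *vorG* is ON in B.

both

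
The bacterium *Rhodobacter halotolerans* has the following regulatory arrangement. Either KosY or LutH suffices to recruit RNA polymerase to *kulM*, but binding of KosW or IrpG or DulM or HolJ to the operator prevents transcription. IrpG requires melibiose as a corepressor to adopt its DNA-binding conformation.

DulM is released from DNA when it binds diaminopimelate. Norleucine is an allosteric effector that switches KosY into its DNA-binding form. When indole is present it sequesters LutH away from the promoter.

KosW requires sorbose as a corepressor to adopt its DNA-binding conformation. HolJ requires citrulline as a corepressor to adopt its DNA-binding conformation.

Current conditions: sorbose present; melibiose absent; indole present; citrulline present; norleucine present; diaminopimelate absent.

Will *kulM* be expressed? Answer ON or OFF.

OFF

Sorbose is present, so KosW is active.
Melibiose is absent, so IrpG is inactive.
Diaminopimelate is absent, so DulM is active.
Norleucine is present, so KosY is active.
Indole is present, so LutH is inactive.
Citrulline is present, so HolJ is active.
With repressor KosW bound, *kulM* is not transcribed.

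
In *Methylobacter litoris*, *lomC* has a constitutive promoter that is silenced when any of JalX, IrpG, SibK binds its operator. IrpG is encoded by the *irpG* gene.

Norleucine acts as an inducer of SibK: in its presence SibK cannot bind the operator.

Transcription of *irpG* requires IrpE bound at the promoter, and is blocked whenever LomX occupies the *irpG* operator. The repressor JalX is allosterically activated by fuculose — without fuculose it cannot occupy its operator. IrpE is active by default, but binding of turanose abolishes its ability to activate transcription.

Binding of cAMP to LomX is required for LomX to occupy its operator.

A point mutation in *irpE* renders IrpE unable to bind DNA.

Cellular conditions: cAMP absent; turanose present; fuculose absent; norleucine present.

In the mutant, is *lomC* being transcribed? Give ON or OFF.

ON

Fuculose is absent, so JalX is inactive.
cAMP is absent, so LomX is inactive.
IrpE is non-functional in this strain, so it has no effect.
Required activator IrpE is absent, so *irpG* is not transcribed.
So IrpG is not produced.
Norleucine is present, so SibK is inactive.
With no repressor bound, *lomC* is transcribed.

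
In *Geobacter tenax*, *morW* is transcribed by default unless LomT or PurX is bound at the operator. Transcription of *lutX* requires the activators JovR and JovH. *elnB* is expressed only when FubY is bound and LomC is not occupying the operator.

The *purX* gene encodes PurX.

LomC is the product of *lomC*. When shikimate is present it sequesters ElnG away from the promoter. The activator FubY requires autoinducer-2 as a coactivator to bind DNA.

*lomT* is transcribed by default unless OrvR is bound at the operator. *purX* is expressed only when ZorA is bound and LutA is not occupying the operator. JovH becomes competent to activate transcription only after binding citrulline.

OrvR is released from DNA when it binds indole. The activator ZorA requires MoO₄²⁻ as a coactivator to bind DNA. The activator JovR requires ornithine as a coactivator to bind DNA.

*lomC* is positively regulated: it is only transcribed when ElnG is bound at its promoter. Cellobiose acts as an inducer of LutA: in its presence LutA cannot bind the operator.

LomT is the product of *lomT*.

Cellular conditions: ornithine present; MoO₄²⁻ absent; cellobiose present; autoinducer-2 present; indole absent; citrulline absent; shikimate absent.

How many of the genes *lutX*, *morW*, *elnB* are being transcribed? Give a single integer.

Ornithine is present, so JovR is active.
Citrulline is absent, so JovH is inactive.
Required activator JovH is absent, so *lutX* is not transcribed.
→ *lutX* is OFF.
Indole is absent, so OrvR is active.
With repressor OrvR bound, *lomT* is not transcribed.
So LomT is not produced.
MoO₄²⁻ is absent, so ZorA is inactive.
Cellobiose is present, so LutA is inactive.
Required activator ZorA is absent, so *purX* is not transcribed.
So PurX is not produced.
With no repressor bound, *morW* is transcribed.
→ *morW* is ON.
Autoinducer-2 is present, so FubY is active.
Shikimate is absent, so ElnG is active.
No repressor is bound and ElnG is active, so *lomC* is transcribed.
So LomC is produced and active.
With repressor LomC bound, *elnB* is not transcribed.
→ *elnB* is OFF.
1 of the 3 genes is transcribed.

1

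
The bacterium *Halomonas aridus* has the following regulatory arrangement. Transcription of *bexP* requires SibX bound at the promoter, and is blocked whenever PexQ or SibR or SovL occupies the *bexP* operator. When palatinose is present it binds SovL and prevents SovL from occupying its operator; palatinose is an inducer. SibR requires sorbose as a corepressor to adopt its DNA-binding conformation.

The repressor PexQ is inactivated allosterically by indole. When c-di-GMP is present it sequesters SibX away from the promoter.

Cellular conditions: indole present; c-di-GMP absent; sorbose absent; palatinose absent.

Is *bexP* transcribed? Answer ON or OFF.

c-di-GMP is absent, so SibX is active.
Indole is present, so PexQ is inactive.
Sorbose is absent, so SibR is inactive.
Palatinose is absent, so SovL is active.
With repressor SovL bound, *bexP* is not transcribed.

OFF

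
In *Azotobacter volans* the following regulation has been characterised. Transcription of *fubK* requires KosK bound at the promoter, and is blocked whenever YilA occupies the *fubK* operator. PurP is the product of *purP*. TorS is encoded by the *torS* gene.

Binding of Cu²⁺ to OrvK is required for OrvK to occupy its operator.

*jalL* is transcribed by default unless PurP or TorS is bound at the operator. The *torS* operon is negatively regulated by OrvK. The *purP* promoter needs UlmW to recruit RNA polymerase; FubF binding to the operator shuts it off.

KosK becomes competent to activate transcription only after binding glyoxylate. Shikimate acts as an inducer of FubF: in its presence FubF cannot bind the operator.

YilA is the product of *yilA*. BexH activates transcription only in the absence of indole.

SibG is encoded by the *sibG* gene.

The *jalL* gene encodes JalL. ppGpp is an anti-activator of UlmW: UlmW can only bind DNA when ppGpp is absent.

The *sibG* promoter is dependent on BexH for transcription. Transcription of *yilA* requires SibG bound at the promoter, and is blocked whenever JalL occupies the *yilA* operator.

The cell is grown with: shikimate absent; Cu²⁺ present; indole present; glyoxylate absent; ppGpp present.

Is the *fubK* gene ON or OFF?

Glyoxylate is absent, so KosK is inactive.
Shikimate is absent, so FubF is active.
ppGpp is present, so UlmW is inactive.
With repressor FubF bound, *purP* is not transcribed.
So PurP is not produced.
Cu²⁺ is present, so OrvK is active.
With repressor OrvK bound, *torS* is not transcribed.
So TorS is not produced.
With no repressor bound, *jalL* is transcribed.
So JalL is produced and active.
Indole is present, so BexH is inactive.
Required activator BexH is absent, so *sibG* is not transcribed.
So SibG is not produced.
With repressor JalL bound, *yilA* is not transcribed.
So YilA is not produced.
Required activator KosK is absent, so *fubK* is not transcribed.

OFF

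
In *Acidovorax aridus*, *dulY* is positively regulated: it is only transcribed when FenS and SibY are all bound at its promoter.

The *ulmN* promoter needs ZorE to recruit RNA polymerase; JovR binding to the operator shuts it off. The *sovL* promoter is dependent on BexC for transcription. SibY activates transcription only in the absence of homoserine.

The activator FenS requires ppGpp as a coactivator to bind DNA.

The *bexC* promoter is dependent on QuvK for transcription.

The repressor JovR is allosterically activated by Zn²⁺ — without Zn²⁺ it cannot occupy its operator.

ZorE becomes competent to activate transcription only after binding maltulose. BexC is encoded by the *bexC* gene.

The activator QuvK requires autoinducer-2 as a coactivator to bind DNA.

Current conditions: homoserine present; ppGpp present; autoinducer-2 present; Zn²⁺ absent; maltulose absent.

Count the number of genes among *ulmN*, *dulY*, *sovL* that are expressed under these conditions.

1

Zn²⁺ is absent, so JovR is inactive.
Maltulose is absent, so ZorE is inactive.
Required activator ZorE is absent, so *ulmN* is not transcribed.
→ *ulmN* is OFF.
ppGpp is present, so FenS is active.
Homoserine is present, so SibY is inactive.
Required activator SibY is absent, so *dulY* is not transcribed.
→ *dulY* is OFF.
Autoinducer-2 is present, so QuvK is active.
No repressor is bound and QuvK is active, so *bexC* is transcribed.
So BexC is produced and active.
No repressor is bound and BexC is active, so *sovL* is transcribed.
→ *sovL* is ON.
1 of the 3 genes is transcribed.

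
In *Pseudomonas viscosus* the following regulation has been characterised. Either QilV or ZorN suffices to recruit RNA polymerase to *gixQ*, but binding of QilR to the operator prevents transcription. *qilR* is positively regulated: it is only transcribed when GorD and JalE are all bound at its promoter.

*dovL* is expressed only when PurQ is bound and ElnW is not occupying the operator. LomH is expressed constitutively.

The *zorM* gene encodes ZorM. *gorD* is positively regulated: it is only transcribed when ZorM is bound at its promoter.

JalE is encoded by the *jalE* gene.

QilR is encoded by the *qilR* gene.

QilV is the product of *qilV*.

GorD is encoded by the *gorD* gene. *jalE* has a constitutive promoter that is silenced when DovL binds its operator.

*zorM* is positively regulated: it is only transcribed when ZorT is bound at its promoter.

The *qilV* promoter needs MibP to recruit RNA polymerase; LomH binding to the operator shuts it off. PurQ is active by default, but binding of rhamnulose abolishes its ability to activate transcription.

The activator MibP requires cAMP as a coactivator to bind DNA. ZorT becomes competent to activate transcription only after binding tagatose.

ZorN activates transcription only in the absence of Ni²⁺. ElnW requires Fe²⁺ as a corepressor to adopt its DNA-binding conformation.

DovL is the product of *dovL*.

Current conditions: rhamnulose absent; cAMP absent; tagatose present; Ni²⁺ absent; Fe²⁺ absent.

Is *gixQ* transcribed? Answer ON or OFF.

cAMP is absent, so MibP is inactive.
LomH is produced constitutively and is active.
With repressor LomH bound, *qilV* is not transcribed.
So QilV is not produced.
Ni²⁺ is absent, so ZorN is active.
Tagatose is present, so ZorT is active.
No repressor is bound and ZorT is active, so *zorM* is transcribed.
So ZorM is produced and active.
No repressor is bound and ZorM is active, so *gorD* is transcribed.
So GorD is produced and active.
Fe²⁺ is absent, so ElnW is inactive.
Rhamnulose is absent, so PurQ is active.
No repressor is bound and PurQ is active, so *dovL* is transcribed.
So DovL is produced and active.
With repressor DovL bound, *jalE* is not transcribed.
So JalE is not produced.
Required activator JalE is absent, so *qilR* is not transcribed.
So QilR is not produced.
Activator ZorN is present, so *gixQ* is transcribed.

ON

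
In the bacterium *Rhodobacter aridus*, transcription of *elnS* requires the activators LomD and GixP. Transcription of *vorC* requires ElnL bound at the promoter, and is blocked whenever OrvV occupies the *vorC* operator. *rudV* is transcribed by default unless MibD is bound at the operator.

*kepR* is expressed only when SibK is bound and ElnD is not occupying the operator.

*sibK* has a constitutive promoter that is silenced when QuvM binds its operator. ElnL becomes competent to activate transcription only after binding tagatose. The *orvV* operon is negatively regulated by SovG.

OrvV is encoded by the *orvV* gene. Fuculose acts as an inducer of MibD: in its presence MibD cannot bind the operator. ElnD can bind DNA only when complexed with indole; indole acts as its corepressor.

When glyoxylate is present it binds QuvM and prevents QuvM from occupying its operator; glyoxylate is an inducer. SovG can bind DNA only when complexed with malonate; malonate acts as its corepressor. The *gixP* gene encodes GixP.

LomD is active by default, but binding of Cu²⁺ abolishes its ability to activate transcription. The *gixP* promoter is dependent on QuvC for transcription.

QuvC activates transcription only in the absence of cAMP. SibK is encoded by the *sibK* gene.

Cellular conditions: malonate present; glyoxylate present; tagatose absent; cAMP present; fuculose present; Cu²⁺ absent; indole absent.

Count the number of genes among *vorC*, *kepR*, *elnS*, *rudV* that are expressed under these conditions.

Malonate is present, so SovG is active.
With repressor SovG bound, *orvV* is not transcribed.
So OrvV is not produced.
Tagatose is absent, so ElnL is inactive.
Required activator ElnL is absent, so *vorC* is not transcribed.
→ *vorC* is OFF.
Glyoxylate is present, so QuvM is inactive.
With no repressor bound, *sibK* is transcribed.
So SibK is produced and active.
Indole is absent, so ElnD is inactive.
No repressor is bound and SibK is active, so *kepR* is transcribed.
→ *kepR* is ON.
Cu²⁺ is absent, so LomD is active.
cAMP is present, so QuvC is inactive.
Required activator QuvC is absent, so *gixP* is not transcribed.
So GixP is not produced.
Required activator GixP is absent, so *elnS* is not transcribed.
→ *elnS* is OFF.
Fuculose is present, so MibD is inactive.
With no repressor bound, *rudV* is transcribed.
→ *rudV* is ON.
2 of the 4 genes are transcribed.

2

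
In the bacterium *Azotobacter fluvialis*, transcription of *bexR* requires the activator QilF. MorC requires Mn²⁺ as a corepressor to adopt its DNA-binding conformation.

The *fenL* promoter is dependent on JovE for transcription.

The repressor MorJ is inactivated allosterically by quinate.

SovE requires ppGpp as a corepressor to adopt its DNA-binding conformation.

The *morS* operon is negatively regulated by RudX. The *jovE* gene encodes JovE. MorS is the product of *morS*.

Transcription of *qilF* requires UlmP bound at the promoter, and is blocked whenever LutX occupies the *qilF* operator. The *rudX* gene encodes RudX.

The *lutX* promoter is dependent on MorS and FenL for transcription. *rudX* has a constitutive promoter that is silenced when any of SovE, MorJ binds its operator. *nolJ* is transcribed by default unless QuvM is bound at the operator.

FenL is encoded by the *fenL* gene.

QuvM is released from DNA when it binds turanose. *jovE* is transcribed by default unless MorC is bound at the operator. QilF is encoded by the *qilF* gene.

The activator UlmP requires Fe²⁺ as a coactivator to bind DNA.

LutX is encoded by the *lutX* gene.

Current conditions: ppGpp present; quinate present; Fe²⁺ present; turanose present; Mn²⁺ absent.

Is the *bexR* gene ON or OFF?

OFF

ppGpp is present, so SovE is active.
Quinate is present, so MorJ is inactive.
With repressor SovE bound, *rudX* is not transcribed.
So RudX is not produced.
With no repressor bound, *morS* is transcribed.
So MorS is produced and active.
Mn²⁺ is absent, so MorC is inactive.
With no repressor bound, *jovE* is transcribed.
So JovE is produced and active.
No repressor is bound and JovE is active, so *fenL* is transcribed.
So FenL is produced and active.
No repressor is bound and MorS and FenL are active, so *lutX* is transcribed.
So LutX is produced and active.
Fe²⁺ is present, so UlmP is active.
With repressor LutX bound, *qilF* is not transcribed.
So QilF is not produced.
Required activator QilF is absent, so *bexR* is not transcribed.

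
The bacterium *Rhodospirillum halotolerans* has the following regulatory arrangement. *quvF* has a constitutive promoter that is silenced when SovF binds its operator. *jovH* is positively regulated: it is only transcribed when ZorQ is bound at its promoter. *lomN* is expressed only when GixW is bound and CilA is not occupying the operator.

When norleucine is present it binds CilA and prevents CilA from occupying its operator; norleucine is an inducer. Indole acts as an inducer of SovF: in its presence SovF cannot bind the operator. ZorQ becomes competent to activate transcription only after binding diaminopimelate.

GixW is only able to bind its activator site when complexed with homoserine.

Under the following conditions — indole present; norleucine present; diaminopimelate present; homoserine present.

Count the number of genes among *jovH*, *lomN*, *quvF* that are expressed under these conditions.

3

Diaminopimelate is present, so ZorQ is active.
No repressor is bound and ZorQ is active, so *jovH* is transcribed.
→ *jovH* is ON.
Homoserine is present, so GixW is active.
Norleucine is present, so CilA is inactive.
No repressor is bound and GixW is active, so *lomN* is transcribed.
→ *lomN* is ON.
Indole is present, so SovF is inactive.
With no repressor bound, *quvF* is transcribed.
→ *quvF* is ON.
3 of the 3 genes are transcribed.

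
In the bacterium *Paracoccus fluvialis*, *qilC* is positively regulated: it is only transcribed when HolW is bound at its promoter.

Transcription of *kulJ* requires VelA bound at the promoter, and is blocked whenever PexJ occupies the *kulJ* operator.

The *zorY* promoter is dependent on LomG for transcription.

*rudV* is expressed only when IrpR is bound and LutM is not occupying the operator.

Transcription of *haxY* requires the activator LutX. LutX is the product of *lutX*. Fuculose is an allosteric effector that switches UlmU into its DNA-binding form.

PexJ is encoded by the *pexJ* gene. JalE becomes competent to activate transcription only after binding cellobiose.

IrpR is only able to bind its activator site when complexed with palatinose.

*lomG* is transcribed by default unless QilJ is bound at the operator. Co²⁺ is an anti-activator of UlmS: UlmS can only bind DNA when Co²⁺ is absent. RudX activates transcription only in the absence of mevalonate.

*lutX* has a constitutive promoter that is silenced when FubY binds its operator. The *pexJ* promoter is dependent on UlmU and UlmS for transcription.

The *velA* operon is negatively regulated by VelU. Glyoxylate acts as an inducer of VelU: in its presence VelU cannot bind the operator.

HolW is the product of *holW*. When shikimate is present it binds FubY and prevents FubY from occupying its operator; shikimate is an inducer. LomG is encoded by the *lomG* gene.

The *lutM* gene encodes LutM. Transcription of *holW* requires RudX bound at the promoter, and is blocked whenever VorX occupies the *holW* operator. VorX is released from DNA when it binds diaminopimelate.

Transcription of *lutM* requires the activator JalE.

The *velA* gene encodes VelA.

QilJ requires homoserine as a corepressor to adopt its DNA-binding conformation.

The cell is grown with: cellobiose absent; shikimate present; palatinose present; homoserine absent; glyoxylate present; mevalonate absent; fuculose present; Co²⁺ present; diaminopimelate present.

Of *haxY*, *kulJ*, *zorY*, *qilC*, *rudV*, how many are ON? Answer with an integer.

Shikimate is present, so FubY is inactive.
With no repressor bound, *lutX* is transcribed.
So LutX is produced and active.
No repressor is bound and LutX is active, so *haxY* is transcribed.
→ *haxY* is ON.
Fuculose is present, so UlmU is active.
Co²⁺ is present, so UlmS is inactive.
Required activator UlmS is absent, so *pexJ* is not transcribed.
So PexJ is not produced.
Glyoxylate is present, so VelU is inactive.
With no repressor bound, *velA* is transcribed.
So VelA is produced and active.
No repressor is bound and VelA is active, so *kulJ* is transcribed.
→ *kulJ* is ON.
Homoserine is absent, so QilJ is inactive.
With no repressor bound, *lomG* is transcribed.
So LomG is produced and active.
No repressor is bound and LomG is active, so *zorY* is transcribed.
→ *zorY* is ON.
Mevalonate is absent, so RudX is active.
Diaminopimelate is present, so VorX is inactive.
No repressor is bound and RudX is active, so *holW* is transcribed.
So HolW is produced and active.
No repressor is bound and HolW is active, so *qilC* is transcribed.
→ *qilC* is ON.
Cellobiose is absent, so JalE is inactive.
Required activator JalE is absent, so *lutM* is not transcribed.
So LutM is not produced.
Palatinose is present, so IrpR is active.
No repressor is bound and IrpR is active, so *rudV* is transcribed.
→ *rudV* is ON.
5 of the 5 genes are transcribed.

5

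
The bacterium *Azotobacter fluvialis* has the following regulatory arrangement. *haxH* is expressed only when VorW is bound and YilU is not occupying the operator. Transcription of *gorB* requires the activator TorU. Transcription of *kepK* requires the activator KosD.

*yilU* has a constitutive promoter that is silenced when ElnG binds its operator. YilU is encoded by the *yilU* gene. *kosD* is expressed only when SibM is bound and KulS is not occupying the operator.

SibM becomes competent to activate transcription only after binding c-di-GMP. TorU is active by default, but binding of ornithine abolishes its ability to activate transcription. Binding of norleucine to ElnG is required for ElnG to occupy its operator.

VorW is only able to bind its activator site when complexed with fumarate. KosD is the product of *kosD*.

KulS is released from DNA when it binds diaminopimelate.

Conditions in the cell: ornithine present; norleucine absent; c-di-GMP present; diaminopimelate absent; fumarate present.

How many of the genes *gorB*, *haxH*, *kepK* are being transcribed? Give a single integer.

0

Ornithine is present, so TorU is inactive.
Required activator TorU is absent, so *gorB* is not transcribed.
→ *gorB* is OFF.
Norleucine is absent, so ElnG is inactive.
With no repressor bound, *yilU* is transcribed.
So YilU is produced and active.
Fumarate is present, so VorW is active.
With repressor YilU bound, *haxH* is not transcribed.
→ *haxH* is OFF.
c-di-GMP is present, so SibM is active.
Diaminopimelate is absent, so KulS is active.
With repressor KulS bound, *kosD* is not transcribed.
So KosD is not produced.
Required activator KosD is absent, so *kepK* is not transcribed.
→ *kepK* is OFF.
0 of the 3 genes are transcribed.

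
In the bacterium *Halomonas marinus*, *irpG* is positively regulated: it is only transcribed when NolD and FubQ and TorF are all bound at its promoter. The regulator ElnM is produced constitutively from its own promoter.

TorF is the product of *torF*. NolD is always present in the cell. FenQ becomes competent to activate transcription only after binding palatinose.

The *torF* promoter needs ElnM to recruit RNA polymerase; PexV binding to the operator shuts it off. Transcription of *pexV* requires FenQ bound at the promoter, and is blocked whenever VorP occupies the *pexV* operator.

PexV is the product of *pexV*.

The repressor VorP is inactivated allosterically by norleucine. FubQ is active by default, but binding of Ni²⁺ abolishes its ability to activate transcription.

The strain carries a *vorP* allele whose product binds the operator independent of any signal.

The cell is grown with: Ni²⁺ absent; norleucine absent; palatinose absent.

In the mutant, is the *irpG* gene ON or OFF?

ON

NolD is produced constitutively and is active.
Ni²⁺ is absent, so FubQ is active.
Palatinose is absent, so FenQ is inactive.
VorP is constitutively active in this strain.
With repressor VorP bound, *pexV* is not transcribed.
So PexV is not produced.
ElnM is produced constitutively and is active.
No repressor is bound and ElnM is active, so *torF* is transcribed.
So TorF is produced and active.
No repressor is bound and NolD and FubQ and TorF are active, so *irpG* is transcribed.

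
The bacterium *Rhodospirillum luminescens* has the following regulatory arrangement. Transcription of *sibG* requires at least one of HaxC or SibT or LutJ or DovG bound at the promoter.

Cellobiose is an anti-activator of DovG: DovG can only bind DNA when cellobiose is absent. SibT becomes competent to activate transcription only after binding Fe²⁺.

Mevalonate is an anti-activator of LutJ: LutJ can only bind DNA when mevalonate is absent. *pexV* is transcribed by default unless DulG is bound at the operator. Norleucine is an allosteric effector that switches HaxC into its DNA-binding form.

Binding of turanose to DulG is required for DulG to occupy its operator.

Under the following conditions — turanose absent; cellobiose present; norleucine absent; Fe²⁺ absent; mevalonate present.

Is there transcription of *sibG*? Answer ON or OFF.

Norleucine is absent, so HaxC is inactive.
Fe²⁺ is absent, so SibT is inactive.
Mevalonate is present, so LutJ is inactive.
Cellobiose is present, so DovG is inactive.
No activator is available at the *sibG* promoter, so *sibG* is not transcribed.

OFF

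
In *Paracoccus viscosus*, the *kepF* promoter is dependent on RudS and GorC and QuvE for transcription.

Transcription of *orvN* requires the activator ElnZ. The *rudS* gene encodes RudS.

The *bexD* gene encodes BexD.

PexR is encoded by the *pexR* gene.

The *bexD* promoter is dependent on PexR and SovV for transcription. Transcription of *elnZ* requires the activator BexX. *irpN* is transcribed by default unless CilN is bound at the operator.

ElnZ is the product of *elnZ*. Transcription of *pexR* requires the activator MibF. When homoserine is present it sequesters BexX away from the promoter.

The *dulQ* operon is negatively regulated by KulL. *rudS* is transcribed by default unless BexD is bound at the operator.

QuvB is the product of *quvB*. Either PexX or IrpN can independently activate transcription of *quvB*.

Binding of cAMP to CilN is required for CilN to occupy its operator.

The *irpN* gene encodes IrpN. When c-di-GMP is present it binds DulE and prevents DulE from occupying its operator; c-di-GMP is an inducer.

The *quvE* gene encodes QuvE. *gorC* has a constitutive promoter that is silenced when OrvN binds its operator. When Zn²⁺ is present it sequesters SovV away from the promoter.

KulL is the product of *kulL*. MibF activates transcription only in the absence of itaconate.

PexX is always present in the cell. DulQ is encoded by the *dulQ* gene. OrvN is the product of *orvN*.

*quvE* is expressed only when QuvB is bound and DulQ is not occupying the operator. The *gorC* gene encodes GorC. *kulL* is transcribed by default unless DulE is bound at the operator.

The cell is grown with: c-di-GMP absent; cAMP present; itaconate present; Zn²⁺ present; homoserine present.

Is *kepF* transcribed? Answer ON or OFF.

OFF

Itaconate is present, so MibF is inactive.
Required activator MibF is absent, so *pexR* is not transcribed.
So PexR is not produced.
Zn²⁺ is present, so SovV is inactive.
Required activator PexR is absent, so *bexD* is not transcribed.
So BexD is not produced.
With no repressor bound, *rudS* is transcribed.
So RudS is produced and active.
Homoserine is present, so BexX is inactive.
Required activator BexX is absent, so *elnZ* is not transcribed.
So ElnZ is not produced.
Required activator ElnZ is absent, so *orvN* is not transcribed.
So OrvN is not produced.
With no repressor bound, *gorC* is transcribed.
So GorC is produced and active.
c-di-GMP is absent, so DulE is active.
With repressor DulE bound, *kulL* is not transcribed.
So KulL is not produced.
With no repressor bound, *dulQ* is transcribed.
So DulQ is produced and active.
PexX is produced constitutively and is active.
cAMP is present, so CilN is active.
With repressor CilN bound, *irpN* is not transcribed.
So IrpN is not produced.
Activator PexX is present, so *quvB* is transcribed.
So QuvB is produced and active.
With repressor DulQ bound, *quvE* is not transcribed.
So QuvE is not produced.
Required activator QuvE is absent, so *kepF* is not transcribed.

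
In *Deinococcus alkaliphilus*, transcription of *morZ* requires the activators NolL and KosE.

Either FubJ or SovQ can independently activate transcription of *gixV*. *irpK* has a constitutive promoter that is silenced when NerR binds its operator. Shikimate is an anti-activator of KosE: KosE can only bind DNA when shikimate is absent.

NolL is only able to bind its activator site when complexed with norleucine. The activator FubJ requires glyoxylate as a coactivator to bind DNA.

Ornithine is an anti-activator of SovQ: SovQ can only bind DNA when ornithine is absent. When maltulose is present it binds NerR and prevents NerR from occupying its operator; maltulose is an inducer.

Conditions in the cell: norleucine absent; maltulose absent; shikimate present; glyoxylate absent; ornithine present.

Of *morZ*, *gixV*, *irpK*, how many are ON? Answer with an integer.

Norleucine is absent, so NolL is inactive.
Shikimate is present, so KosE is inactive.
Required activator NolL is absent, so *morZ* is not transcribed.
→ *morZ* is OFF.
Glyoxylate is absent, so FubJ is inactive.
Ornithine is present, so SovQ is inactive.
No activator is available at the *gixV* promoter, so *gixV* is not transcribed.
→ *gixV* is OFF.
Maltulose is absent, so NerR is active.
With repressor NerR bound, *irpK* is not transcribed.
→ *irpK* is OFF.
0 of the 3 genes are transcribed.

0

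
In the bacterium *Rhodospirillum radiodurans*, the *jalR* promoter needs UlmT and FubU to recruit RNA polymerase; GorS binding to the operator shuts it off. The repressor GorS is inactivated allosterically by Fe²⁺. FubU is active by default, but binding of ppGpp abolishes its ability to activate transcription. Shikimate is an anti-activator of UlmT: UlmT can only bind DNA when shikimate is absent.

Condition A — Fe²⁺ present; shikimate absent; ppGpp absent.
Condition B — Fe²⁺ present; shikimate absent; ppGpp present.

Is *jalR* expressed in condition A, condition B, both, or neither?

Condition A:
Fe²⁺ is present, so GorS is inactive.
Shikimate is absent, so UlmT is active.
ppGpp is absent, so FubU is active.
No repressor is bound and UlmT and FubU are active, so *jalR* is transcribed.
→ *jalR* is ON in A.
Condition B:
Fe²⁺ is present, so GorS is inactive.
Shikimate is absent, so UlmT is active.
ppGpp is present, so FubU is inactive.
Required activator FubU is absent, so *jalR* is not transcribed.
→ *jalR* is OFF in B.

A only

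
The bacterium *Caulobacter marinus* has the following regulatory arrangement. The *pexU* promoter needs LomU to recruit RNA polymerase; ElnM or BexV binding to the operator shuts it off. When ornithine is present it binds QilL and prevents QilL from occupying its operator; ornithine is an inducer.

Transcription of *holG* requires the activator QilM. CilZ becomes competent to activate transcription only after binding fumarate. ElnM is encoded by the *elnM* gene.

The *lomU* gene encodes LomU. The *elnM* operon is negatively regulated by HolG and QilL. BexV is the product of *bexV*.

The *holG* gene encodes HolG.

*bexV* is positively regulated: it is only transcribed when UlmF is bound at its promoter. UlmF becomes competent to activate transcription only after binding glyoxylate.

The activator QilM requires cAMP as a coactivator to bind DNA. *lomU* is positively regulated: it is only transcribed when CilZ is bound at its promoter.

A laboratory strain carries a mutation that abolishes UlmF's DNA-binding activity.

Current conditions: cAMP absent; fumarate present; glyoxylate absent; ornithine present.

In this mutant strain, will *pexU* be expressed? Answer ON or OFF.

OFF

cAMP is absent, so QilM is inactive.
Required activator QilM is absent, so *holG* is not transcribed.
So HolG is not produced.
Ornithine is present, so QilL is inactive.
With no repressor bound, *elnM* is transcribed.
So ElnM is produced and active.
UlmF is non-functional in this strain, so it has no effect.
Required activator UlmF is absent, so *bexV* is not transcribed.
So BexV is not produced.
Fumarate is present, so CilZ is active.
No repressor is bound and CilZ is active, so *lomU* is transcribed.
So LomU is produced and active.
With repressor ElnM bound, *pexU* is not transcribed.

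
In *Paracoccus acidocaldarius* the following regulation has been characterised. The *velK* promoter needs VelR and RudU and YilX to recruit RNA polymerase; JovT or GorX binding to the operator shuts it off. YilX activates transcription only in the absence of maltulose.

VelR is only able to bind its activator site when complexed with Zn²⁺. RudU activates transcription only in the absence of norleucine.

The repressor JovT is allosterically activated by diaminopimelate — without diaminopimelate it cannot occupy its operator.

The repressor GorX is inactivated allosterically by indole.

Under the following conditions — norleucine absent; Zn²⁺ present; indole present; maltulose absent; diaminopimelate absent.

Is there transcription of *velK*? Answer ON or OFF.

ON

Zn²⁺ is present, so VelR is active.
Diaminopimelate is absent, so JovT is inactive.
Indole is present, so GorX is inactive.
Norleucine is absent, so RudU is active.
Maltulose is absent, so YilX is active.
No repressor is bound and VelR and RudU and YilX are active, so *velK* is transcribed.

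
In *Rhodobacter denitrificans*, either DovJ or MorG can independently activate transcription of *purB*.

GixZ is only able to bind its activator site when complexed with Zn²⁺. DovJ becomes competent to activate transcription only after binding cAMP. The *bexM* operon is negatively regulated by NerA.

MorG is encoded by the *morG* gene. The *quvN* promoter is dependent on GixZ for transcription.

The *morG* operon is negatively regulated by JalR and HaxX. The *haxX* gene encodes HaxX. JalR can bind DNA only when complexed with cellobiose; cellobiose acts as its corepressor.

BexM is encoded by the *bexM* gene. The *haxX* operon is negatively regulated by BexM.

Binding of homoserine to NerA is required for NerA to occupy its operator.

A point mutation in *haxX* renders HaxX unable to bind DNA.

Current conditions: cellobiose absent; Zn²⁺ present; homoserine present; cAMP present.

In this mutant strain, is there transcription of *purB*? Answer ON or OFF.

ON

cAMP is present, so DovJ is active.
Cellobiose is absent, so JalR is inactive.
HaxX is non-functional in this strain, so it has no effect.
With no repressor bound, *morG* is transcribed.
So MorG is produced and active.
Activator DovJ is present, so *purB* is transcribed.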